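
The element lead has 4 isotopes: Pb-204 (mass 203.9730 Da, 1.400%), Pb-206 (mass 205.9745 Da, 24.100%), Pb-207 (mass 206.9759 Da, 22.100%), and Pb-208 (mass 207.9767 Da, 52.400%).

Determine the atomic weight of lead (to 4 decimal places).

207.2169 Da

Ar = Σ fᵢ·mᵢ = 0.01400 × 203.9730 + 0.24100 × 205.9745 + 0.22100 × 206.9759 + 0.52400 × 207.9767
= 2.85562 + 49.63985 + 45.74167 + 108.97979 = 207.21693 Da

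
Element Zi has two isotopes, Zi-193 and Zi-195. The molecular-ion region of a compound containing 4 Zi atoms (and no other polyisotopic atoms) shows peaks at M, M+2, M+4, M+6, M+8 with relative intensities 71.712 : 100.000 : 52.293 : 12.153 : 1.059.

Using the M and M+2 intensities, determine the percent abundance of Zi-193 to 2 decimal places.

74.15%

If p is the fraction of Zi that is Zi-193, then I(M+2)/I(M) = [C(4,1)·p^3·(1−p)] / p^4 = 4·(1−p)/p = 100.000/71.712 = 1.3945
(1−p)/p = 1.3945/4 = 0.3486  ⇒  p = 1/(1 + 0.3486) = 0.7415
Zi-193: 74.15%, Zi-195: 25.85%.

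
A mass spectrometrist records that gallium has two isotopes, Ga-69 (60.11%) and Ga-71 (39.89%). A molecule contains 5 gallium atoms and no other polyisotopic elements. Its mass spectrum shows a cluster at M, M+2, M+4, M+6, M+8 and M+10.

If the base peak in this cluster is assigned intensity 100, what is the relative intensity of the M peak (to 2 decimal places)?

22.71

Binomial terms of (0.6011 + 0.3989)^5: M 0.0785, M+2 0.2604, M+4 0.3456, M+6 0.2293, M+8 0.0761, M+10 0.0101 → M+4 is the base peak.
P(M+4) = C(5,2) × 0.6011^3 × 0.3989^2 = 10 × 0.21719018 × 0.15912121 = 0.345596 (base)
P(M) = C(5,0) × 0.6011^5 × 0.3989^0 = 1 × 0.07847542 × 1.0000 = 0.078475
Relative intensity = 0.078475 / 0.345596 × 100 = 22.71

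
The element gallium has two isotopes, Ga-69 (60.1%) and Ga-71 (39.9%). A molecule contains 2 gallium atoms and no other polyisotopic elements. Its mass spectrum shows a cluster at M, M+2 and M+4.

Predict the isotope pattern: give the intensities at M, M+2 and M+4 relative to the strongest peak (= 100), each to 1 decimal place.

Each Ga atom is independently Ga-69 (p = 0.601) or Ga-71 (q = 0.399); the cluster is the binomial expansion (p + q)^2.
P(M) = 0.601^2 = 0.361201
P(M+2) = 2 × 0.601^1 × 0.399^1 = 0.479598
P(M+4) = 0.399^2 = 0.159201
The M+2 peak is largest (0.479598); scaling to 100 gives 75.3 : 100.0 : 33.2.

75.3 : 100.0 : 33.2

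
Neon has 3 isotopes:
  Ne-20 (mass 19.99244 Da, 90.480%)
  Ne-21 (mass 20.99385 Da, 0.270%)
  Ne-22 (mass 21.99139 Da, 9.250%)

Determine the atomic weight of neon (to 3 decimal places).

Average mass = Σ (abundance × isotope mass) = 0.90480 × 19.99244 + 0.00270 × 20.99385 + 0.09250 × 21.99139
= 18.089160 + 0.056683 + 2.034204 = 20.180047 Da

20.180 Da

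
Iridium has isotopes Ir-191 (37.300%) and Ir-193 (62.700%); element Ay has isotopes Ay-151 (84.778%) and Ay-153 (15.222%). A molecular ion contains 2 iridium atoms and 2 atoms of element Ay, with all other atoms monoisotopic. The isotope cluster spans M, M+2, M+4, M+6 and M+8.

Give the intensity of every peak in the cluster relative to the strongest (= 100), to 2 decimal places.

24.60 : 91.53 : 100.00 : 27.63 : 2.24

Iridium pattern (n=2): 0.139129 : 0.467742 : 0.393129
Element Ay pattern (n=2): 0.71873093 : 0.25809814 : 0.02317093
Convolve the two distributions (both contribute in 2-u steps):
  M: 0.139129×0.71873093 = 0.099996
  M+2: 0.139129×0.25809814 + 0.467742×0.71873093 = 0.372090
  M+4: 0.139129×0.02317093 + 0.467742×0.25809814 + 0.393129×0.71873093 = 0.406501
  M+6: 0.467742×0.02317093 + 0.393129×0.25809814 = 0.112304
  M+8: 0.393129×0.02317093 = 0.009109
Scale to base peak (0.406501) = 100: 24.60 : 91.53 : 100.00 : 27.63 : 2.24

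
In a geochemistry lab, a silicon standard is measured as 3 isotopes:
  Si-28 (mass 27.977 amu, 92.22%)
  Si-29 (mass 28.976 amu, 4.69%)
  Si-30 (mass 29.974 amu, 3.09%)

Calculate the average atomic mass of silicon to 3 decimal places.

28.086 amu

The abundance-weighted mean is 0.9222 × 27.977 + 0.0469 × 28.976 + 0.0309 × 29.974
= 25.8004 + 1.3590 + 0.9262 = 28.0856 amu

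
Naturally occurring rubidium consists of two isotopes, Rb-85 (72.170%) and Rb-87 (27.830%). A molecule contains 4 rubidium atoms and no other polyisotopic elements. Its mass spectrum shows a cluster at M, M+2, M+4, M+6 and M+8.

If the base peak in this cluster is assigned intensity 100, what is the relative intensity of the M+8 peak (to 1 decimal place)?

1.4

Term probabilities: M 0.2713, M+2 0.4184, M+4 0.2420, M+6 0.0622, M+8 0.0060. Base peak = M+2.
P(M+2) = C(4,1) × 0.72170^3 × 0.27830^1 = 4 × 0.37589809 × 0.2783 = 0.418450 (base)
P(M+8) = C(4,4) × 0.72170^0 × 0.27830^4 = 1 × 1.0000 × 0.00599864 = 0.005999
Relative intensity = 0.005999 / 0.418450 × 100 = 1.4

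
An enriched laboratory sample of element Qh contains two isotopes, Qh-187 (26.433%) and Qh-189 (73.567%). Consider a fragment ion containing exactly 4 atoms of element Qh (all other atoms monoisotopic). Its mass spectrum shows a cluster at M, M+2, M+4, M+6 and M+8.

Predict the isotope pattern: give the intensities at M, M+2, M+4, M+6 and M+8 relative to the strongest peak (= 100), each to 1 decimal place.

1.2 : 12.9 : 53.9 : 100.0 : 69.6

Expanding (0.26433 + 0.73567)^4:
P(M) = 0.26433^4 = 0.004882
P(M+2) = 4 × 0.26433^3 × 0.73567^1 = 0.054348
P(M+4) = 6 × 0.26433^2 × 0.73567^2 = 0.226887
P(M+6) = 4 × 0.26433^1 × 0.73567^3 = 0.420974
P(M+8) = 0.73567^4 = 0.292909
The M+6 peak is largest (0.420974); scaling to 100 gives 1.2 : 12.9 : 53.9 : 100.0 : 69.6.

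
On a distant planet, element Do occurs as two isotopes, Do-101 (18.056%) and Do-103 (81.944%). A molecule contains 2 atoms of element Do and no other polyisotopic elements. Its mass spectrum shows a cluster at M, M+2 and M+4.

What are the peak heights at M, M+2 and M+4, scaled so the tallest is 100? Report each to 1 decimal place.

4.9 : 44.1 : 100.0

Expanding (0.18056 + 0.81944)^2:
P(M) = 0.18056^2 = 0.032602
P(M+2) = 2 × 0.18056^1 × 0.81944^1 = 0.295916
P(M+4) = 0.81944^2 = 0.671482
The M+4 peak is largest (0.671482); scaling to 100 gives 4.9 : 44.1 : 100.0.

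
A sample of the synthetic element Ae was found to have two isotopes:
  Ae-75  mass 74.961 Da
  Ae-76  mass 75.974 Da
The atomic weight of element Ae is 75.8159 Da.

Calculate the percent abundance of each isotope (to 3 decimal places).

With x = fraction of Ae-75 (so Ae-76 is 1 − x):
74.961·x + 75.974·(1 − x) = 75.8159
(74.961 − 75.974)·x = 75.8159 − 75.974
x = -0.1581 / -1.013 = 0.15607 → 15.607% Ae-75, 84.393% Ae-76.

Ae-75: 15.607%, Ae-76: 84.393%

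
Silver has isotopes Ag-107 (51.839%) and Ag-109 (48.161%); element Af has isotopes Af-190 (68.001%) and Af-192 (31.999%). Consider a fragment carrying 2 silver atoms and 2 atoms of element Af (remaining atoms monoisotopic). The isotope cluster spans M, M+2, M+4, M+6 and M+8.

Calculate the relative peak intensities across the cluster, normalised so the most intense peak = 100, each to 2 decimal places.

Silver pattern (n=2): 0.26872819 : 0.49932362 : 0.23194819
Element Af pattern (n=2): 0.4624136 : 0.4351928 : 0.1023936
Convolve the two distributions (both contribute in 2-u steps):
  M: 0.26872819×0.4624136 = 0.124264
  M+2: 0.26872819×0.4351928 + 0.49932362×0.4624136 = 0.347843
  M+4: 0.26872819×0.1023936 + 0.49932362×0.4351928 + 0.23194819×0.4624136 = 0.352074
  M+6: 0.49932362×0.1023936 + 0.23194819×0.4351928 = 0.152070
  M+8: 0.23194819×0.1023936 = 0.023750
Scale to base peak (0.352074) = 100: 35.29 : 98.80 : 100.00 : 43.19 : 6.75

35.29 : 98.80 : 100.00 : 43.19 : 6.75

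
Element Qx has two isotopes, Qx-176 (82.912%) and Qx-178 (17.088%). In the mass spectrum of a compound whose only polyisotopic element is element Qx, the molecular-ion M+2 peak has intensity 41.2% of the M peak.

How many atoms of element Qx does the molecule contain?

2

For n independent Qx atoms, I(M+2)/I(M) = n · (abundance Qx-178) / (abundance Qx-176) = n · 0.17088/0.82912.
n = 0.412 × 0.82912/0.17088 = 2.00 ≈ 2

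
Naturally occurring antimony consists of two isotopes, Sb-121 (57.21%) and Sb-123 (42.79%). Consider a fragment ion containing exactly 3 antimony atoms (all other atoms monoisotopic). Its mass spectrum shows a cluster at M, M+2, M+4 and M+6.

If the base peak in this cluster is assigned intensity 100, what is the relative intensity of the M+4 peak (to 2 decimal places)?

74.79

Term probabilities: M 0.1872, M+2 0.4202, M+4 0.3143, M+6 0.0783. Base peak = M+2.
P(M+2) = C(3,1) × 0.5721^2 × 0.4279^1 = 3 × 0.32729841 × 0.4279 = 0.420153 (base)
P(M+4) = C(3,2) × 0.5721^1 × 0.4279^2 = 3 × 0.5721 × 0.18309841 = 0.314252
Relative intensity = 0.314252 / 0.420153 × 100 = 74.79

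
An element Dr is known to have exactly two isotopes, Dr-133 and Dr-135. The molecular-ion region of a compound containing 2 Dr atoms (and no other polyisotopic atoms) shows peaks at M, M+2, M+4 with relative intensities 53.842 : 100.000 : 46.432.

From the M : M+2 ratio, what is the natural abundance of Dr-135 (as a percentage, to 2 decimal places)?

48.15%

If p is the fraction of Dr that is Dr-133, then I(M+2)/I(M) = [C(2,1)·p^1·(1−p)] / p^2 = 2·(1−p)/p = 100.000/53.842 = 1.8573
(1−p)/p = 1.8573/2 = 0.9286  ⇒  p = 1/(1 + 0.9286) = 0.5185
Dr-133: 51.85%, Dr-135: 48.15%.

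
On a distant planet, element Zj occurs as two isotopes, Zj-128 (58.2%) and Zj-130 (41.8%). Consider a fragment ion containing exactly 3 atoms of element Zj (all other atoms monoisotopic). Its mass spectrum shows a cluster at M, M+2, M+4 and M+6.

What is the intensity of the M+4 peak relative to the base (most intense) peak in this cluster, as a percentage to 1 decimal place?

71.8%

Term probabilities: M 0.1971, M+2 0.4248, M+4 0.3051, M+6 0.0730. Base peak = M+2.
P(M+2) = C(3,1) × 0.582^2 × 0.418^1 = 3 × 0.338724 × 0.4180 = 0.424760 (base)
P(M+4) = C(3,2) × 0.582^1 × 0.418^2 = 3 × 0.5820 × 0.174724 = 0.305068
Relative intensity = 0.305068 / 0.424760 × 100 = 71.8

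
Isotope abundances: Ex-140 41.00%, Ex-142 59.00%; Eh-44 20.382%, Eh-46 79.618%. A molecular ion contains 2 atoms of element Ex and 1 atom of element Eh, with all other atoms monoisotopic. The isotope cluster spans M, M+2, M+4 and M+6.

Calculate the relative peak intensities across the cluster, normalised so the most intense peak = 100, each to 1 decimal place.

Element Ex pattern (n=2): 0.1681 : 0.4838 : 0.3481
Element Eh pattern (n=1): 0.20382 : 0.79618
Convolve the two distributions (both contribute in 2-u steps):
  M: 0.1681×0.20382 = 0.034262
  M+2: 0.1681×0.79618 + 0.4838×0.20382 = 0.232446
  M+4: 0.4838×0.79618 + 0.3481×0.20382 = 0.456142
  M+6: 0.3481×0.79618 = 0.277150
Scale to base peak (0.456142) = 100: 7.5 : 51.0 : 100.0 : 60.8

7.5 : 51.0 : 100.0 : 60.8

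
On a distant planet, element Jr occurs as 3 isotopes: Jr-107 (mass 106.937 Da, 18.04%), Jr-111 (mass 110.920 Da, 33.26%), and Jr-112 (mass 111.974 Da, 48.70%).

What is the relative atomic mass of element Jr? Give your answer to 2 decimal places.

Weight each isotope mass by its fractional abundance: 0.1804 × 106.937 + 0.3326 × 110.920 + 0.4870 × 111.974
= 19.2914 + 36.8920 + 54.5313 = 110.7147 Da

110.71 Da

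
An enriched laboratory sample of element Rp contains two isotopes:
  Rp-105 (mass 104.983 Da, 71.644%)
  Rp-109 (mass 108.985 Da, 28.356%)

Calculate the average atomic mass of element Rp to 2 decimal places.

The abundance-weighted mean is 0.71644 × 104.983 + 0.28356 × 108.985
= 75.2140 + 30.9038 = 106.1178 Da

106.12 Da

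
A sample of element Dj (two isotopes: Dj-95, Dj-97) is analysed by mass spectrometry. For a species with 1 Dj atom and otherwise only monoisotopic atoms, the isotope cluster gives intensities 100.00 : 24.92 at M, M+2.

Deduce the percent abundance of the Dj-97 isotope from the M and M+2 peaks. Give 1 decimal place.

Let p = fractional abundance of Dj-95. I(M+2)/I(M) = [C(1,1)·p^0·(1−p)] / p^1 = 1·(1−p)/p = 24.92/100.00 = 0.2492
(1−p)/p = 0.2492/1 = 0.2492  ⇒  p = 1/(1 + 0.2492) = 0.8005
Dj-95: 80.1%, Dj-97: 19.9%.

19.9%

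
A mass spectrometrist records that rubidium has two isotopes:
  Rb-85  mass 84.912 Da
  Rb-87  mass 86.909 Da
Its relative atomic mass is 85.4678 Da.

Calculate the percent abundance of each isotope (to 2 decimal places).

Let x be the fractional abundance of Rb-85; then Rb-87 has abundance 1 − x.
84.912·x + 86.909·(1 − x) = 85.4678
(84.912 − 86.909)·x = 85.4678 − 86.909
x = -1.4412 / -1.997 = 0.72168 → 72.17% Rb-85, 27.83% Rb-87.

Rb-85: 72.17%, Rb-87: 27.83%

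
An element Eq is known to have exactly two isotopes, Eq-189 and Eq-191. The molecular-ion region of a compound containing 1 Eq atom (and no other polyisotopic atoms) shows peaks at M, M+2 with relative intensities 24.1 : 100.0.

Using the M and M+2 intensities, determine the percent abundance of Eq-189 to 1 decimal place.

Write p for the Eq-189 fraction. I(M+2)/I(M) = [C(1,1)·p^0·(1−p)] / p^1 = 1·(1−p)/p = 100.0/24.1 = 4.1494
(1−p)/p = 4.1494/1 = 4.1494  ⇒  p = 1/(1 + 4.1494) = 0.1942
Eq-189: 19.4%, Eq-191: 80.6%.

19.4%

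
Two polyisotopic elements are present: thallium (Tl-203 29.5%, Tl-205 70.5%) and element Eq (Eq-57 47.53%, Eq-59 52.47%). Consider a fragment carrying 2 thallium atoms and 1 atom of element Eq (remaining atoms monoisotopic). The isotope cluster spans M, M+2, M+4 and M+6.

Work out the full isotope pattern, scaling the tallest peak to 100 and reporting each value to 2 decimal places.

Thallium pattern (n=2): 0.087025 : 0.41595 : 0.497025
Element Eq pattern (n=1): 0.4753 : 0.5247
Convolve the two distributions (both contribute in 2-u steps):
  M: 0.087025×0.4753 = 0.041363
  M+2: 0.087025×0.5247 + 0.41595×0.4753 = 0.243363
  M+4: 0.41595×0.5247 + 0.497025×0.4753 = 0.454485
  M+6: 0.497025×0.5247 = 0.260789
Scale to base peak (0.454485) = 100: 9.10 : 53.55 : 100.00 : 57.38

9.10 : 53.55 : 100.00 : 57.38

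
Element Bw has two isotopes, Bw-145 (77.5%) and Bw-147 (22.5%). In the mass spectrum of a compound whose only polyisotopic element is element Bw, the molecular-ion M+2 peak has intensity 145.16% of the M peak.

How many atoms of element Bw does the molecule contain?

With n Bw atoms, P(M+2)/P(M) = C(n,1)·p^(n−1)q / p^n = n·q/p = n · 0.225/0.775.
n = 1.4516 × 0.775/0.225 = 5.00 ≈ 5

5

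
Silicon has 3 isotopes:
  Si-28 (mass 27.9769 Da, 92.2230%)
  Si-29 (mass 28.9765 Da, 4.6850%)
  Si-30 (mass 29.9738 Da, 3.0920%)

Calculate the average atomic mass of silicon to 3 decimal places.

28.085 Da

Weight each isotope mass by its fractional abundance: 0.922230 × 27.9769 + 0.046850 × 28.9765 + 0.030920 × 29.9738
= 25.80114 + 1.35755 + 0.92679 = 28.08548 Da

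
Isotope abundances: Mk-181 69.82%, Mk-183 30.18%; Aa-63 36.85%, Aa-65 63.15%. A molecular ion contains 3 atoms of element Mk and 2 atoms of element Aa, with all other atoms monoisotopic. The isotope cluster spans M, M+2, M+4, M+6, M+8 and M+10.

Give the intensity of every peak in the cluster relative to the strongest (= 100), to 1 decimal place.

12.6 : 59.5 : 100.0 : 73.2 : 24.2 : 3.0

Element Mk pattern (n=3): 0.3403608 : 0.44136733 : 0.19078295 : 0.02748892
Element Aa pattern (n=2): 0.13579225 : 0.4654155 : 0.39879225
Convolve the two distributions (both contribute in 2-u steps):
  M: 0.3403608×0.13579225 = 0.046218
  M+2: 0.3403608×0.4654155 + 0.44136733×0.13579225 = 0.218343
  M+4: 0.3403608×0.39879225 + 0.44136733×0.4654155 + 0.19078295×0.13579225 = 0.367059
  M+6: 0.44136733×0.39879225 + 0.19078295×0.4654155 + 0.02748892×0.13579225 = 0.268540
  M+8: 0.19078295×0.39879225 + 0.02748892×0.4654155 = 0.088877
  M+10: 0.02748892×0.39879225 = 0.010962
Scale to base peak (0.367059) = 100: 12.6 : 59.5 : 100.0 : 73.2 : 24.2 : 3.0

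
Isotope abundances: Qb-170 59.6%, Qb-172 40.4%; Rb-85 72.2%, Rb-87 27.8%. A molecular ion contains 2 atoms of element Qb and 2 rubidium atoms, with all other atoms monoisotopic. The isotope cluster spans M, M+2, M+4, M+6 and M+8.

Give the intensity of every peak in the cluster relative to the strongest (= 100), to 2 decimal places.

Element Qb pattern (n=2): 0.355216 : 0.481568 : 0.163216
Rubidium pattern (n=2): 0.521284 : 0.401432 : 0.077284
Convolve the two distributions (both contribute in 2-u steps):
  M: 0.355216×0.521284 = 0.185168
  M+2: 0.355216×0.401432 + 0.481568×0.521284 = 0.393629
  M+4: 0.355216×0.077284 + 0.481568×0.401432 + 0.163216×0.521284 = 0.305851
  M+6: 0.481568×0.077284 + 0.163216×0.401432 = 0.102738
  M+8: 0.163216×0.077284 = 0.012614
Scale to base peak (0.393629) = 100: 47.04 : 100.00 : 77.70 : 26.10 : 3.20

47.04 : 100.00 : 77.70 : 26.10 : 3.20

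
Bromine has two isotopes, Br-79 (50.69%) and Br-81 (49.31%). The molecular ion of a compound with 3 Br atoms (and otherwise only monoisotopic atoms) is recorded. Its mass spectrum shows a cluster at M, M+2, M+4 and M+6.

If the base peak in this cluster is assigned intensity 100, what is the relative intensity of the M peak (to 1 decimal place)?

34.3

Binomial terms of (0.5069 + 0.4931)^3: M 0.1302, M+2 0.3801, M+4 0.3698, M+6 0.1199 → M+2 is the base peak.
P(M+2) = C(3,1) × 0.5069^2 × 0.4931^1 = 3 × 0.25694761 × 0.4931 = 0.380103 (base)
P(M) = C(3,0) × 0.5069^3 × 0.4931^0 = 1 × 0.13024674 × 1.0000 = 0.130247
Relative intensity = 0.130247 / 0.380103 × 100 = 34.3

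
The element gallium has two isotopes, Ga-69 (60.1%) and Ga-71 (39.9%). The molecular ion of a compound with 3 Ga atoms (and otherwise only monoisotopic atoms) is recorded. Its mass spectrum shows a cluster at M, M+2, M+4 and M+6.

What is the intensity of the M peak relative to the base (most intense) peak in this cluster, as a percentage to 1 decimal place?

Binomial terms of (0.601 + 0.399)^3: M 0.2171, M+2 0.4324, M+4 0.2870, M+6 0.0635 → M+2 is the base peak.
P(M+2) = C(3,1) × 0.601^2 × 0.399^1 = 3 × 0.361201 × 0.3990 = 0.432358 (base)
P(M) = C(3,0) × 0.601^3 × 0.399^0 = 1 × 0.2170818 × 1.0000 = 0.217082
Relative intensity = 0.217082 / 0.432358 × 100 = 50.2

50.2%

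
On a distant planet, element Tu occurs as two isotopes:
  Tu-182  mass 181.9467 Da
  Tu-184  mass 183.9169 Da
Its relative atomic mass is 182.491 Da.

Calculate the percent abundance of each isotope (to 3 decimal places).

Let x be the fractional abundance of Tu-182; then Tu-184 has abundance 1 − x.
181.9467·x + 183.9169·(1 − x) = 182.491
(181.9467 − 183.9169)·x = 182.491 − 183.9169
x = -1.4259 / -1.9702 = 0.72373 → 72.373% Tu-182, 27.627% Tu-184.

Tu-182: 72.373%, Tu-184: 27.627%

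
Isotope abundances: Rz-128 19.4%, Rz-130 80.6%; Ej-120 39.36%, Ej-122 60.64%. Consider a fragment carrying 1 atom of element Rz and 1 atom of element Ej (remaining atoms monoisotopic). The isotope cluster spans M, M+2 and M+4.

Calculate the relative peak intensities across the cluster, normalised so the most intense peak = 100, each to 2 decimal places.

15.62 : 88.98 : 100.00

Element Rz pattern (n=1): 0.1940 : 0.8060
Element Ej pattern (n=1): 0.3936 : 0.6064
Convolve the two distributions (both contribute in 2-u steps):
  M: 0.1940×0.3936 = 0.076358
  M+2: 0.1940×0.6064 + 0.8060×0.3936 = 0.434883
  M+4: 0.8060×0.6064 = 0.488758
Scale to base peak (0.488758) = 100: 15.62 : 88.98 : 100.00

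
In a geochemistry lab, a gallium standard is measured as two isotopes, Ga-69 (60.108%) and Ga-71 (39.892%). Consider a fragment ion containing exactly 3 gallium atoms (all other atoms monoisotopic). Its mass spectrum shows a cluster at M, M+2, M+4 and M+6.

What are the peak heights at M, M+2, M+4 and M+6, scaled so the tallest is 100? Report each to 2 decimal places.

Expanding (0.60108 + 0.39892)^3:
P(M) = 0.60108^3 = 0.217169
P(M+2) = 3 × 0.60108^2 × 0.39892^1 = 0.432386
P(M+4) = 3 × 0.60108^1 × 0.39892^2 = 0.286963
P(M+6) = 0.39892^3 = 0.063483
The M+2 peak is largest (0.432386); scaling to 100 gives 50.23 : 100.00 : 66.37 : 14.68.

50.23 : 100.00 : 66.37 : 14.68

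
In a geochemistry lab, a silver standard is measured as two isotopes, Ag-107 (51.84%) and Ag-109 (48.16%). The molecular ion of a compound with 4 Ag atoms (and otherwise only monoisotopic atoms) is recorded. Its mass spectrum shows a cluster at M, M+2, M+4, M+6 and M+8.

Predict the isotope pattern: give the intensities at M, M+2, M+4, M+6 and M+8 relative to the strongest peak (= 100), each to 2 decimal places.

19.31 : 71.76 : 100.00 : 61.93 : 14.38

Each Ag atom is independently Ag-107 (p = 0.5184) or Ag-109 (q = 0.4816); the cluster is the binomial expansion (p + q)^4.
P(M) = 0.5184^4 = 0.072220
P(M+2) = 4 × 0.5184^3 × 0.4816^1 = 0.268375
P(M+4) = 6 × 0.5184^2 × 0.4816^2 = 0.373985
P(M+6) = 4 × 0.5184^1 × 0.4816^3 = 0.231624
P(M+8) = 0.4816^4 = 0.053795
The M+4 peak is largest (0.373985); scaling to 100 gives 19.31 : 71.76 : 100.00 : 61.93 : 14.38.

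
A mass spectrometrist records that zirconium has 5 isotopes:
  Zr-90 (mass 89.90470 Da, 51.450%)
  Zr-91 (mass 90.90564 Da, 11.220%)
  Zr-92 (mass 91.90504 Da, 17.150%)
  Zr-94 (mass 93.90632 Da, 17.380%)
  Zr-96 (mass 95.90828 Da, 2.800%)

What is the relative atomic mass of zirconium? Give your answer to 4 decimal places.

91.2236 Da

Average mass = Σ (abundance × isotope mass) = 0.51450 × 89.90470 + 0.11220 × 90.90564 + 0.17150 × 91.90504 + 0.17380 × 93.90632 + 0.02800 × 95.90828
= 46.255968 + 10.199613 + 15.761714 + 16.320918 + 2.685432 = 91.223645 Da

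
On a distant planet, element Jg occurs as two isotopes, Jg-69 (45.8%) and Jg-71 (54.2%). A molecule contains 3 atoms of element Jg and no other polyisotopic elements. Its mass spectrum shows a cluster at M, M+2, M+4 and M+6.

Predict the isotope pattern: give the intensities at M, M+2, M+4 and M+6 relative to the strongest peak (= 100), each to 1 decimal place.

The 3 Jg atoms are independent, so intensities follow the terms of (0.458 + 0.542)^3.
P(M) = 0.458^3 = 0.096072
P(M+2) = 3 × 0.458^2 × 0.542^1 = 0.341076
P(M+4) = 3 × 0.458^1 × 0.542^2 = 0.403632
P(M+6) = 0.542^3 = 0.159220
The M+4 peak is largest (0.403632); scaling to 100 gives 23.8 : 84.5 : 100.0 : 39.4.

23.8 : 84.5 : 100.0 : 39.4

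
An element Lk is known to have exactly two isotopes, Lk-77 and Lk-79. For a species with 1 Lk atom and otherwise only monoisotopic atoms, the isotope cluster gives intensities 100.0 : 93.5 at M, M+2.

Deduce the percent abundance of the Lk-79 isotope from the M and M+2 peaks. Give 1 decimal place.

Write p for the Lk-77 fraction. I(M+2)/I(M) = [C(1,1)·p^0·(1−p)] / p^1 = 1·(1−p)/p = 93.5/100.0 = 0.9350
(1−p)/p = 0.9350/1 = 0.9350  ⇒  p = 1/(1 + 0.9350) = 0.5168
Lk-77: 51.7%, Lk-79: 48.3%.

48.3%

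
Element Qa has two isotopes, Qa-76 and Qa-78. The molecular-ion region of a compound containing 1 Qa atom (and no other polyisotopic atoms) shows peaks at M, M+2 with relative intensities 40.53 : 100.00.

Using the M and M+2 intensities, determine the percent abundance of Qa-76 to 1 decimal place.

Write p for the Qa-76 fraction. I(M+2)/I(M) = [C(1,1)·p^0·(1−p)] / p^1 = 1·(1−p)/p = 100.00/40.53 = 2.4673
(1−p)/p = 2.4673/1 = 2.4673  ⇒  p = 1/(1 + 2.4673) = 0.2884
Qa-76: 28.8%, Qa-78: 71.2%.

28.8%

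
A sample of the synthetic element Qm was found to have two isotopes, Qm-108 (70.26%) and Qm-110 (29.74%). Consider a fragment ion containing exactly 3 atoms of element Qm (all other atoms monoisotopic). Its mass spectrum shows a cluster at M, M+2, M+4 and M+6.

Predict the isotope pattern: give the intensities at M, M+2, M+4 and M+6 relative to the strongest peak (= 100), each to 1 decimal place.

78.7 : 100.0 : 42.3 : 6.0

Expanding (0.7026 + 0.2974)^3:
P(M) = 0.7026^3 = 0.346836
P(M+2) = 3 × 0.7026^2 × 0.2974^1 = 0.440432
P(M+4) = 3 × 0.7026^1 × 0.2974^2 = 0.186428
P(M+6) = 0.2974^3 = 0.026304
The M+2 peak is largest (0.440432); scaling to 100 gives 78.7 : 100.0 : 42.3 : 6.0.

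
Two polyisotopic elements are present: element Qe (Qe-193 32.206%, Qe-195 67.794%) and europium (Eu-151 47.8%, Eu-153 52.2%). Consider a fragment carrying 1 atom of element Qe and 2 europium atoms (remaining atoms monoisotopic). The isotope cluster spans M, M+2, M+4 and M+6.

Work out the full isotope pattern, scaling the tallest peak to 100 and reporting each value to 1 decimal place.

17.3 : 74.1 : 100.0 : 43.4

Element Qe pattern (n=1): 0.32206 : 0.67794
Europium pattern (n=2): 0.228484 : 0.499032 : 0.272484
Convolve the two distributions (both contribute in 2-u steps):
  M: 0.32206×0.228484 = 0.073586
  M+2: 0.32206×0.499032 + 0.67794×0.228484 = 0.315617
  M+4: 0.32206×0.272484 + 0.67794×0.499032 = 0.426070
  M+6: 0.67794×0.272484 = 0.184728
Scale to base peak (0.426070) = 100: 17.3 : 74.1 : 100.0 : 43.4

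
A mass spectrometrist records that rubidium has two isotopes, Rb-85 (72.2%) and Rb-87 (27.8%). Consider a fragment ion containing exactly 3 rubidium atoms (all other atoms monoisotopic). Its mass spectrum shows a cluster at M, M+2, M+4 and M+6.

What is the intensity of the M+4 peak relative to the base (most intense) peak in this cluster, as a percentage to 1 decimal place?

Binomial terms of (0.722 + 0.278)^3: M 0.3764, M+2 0.4348, M+4 0.1674, M+6 0.0215 → M+2 is the base peak.
P(M+2) = C(3,1) × 0.722^2 × 0.278^1 = 3 × 0.521284 × 0.2780 = 0.434751 (base)
P(M+4) = C(3,2) × 0.722^1 × 0.278^2 = 3 × 0.7220 × 0.077284 = 0.167397
Relative intensity = 0.167397 / 0.434751 × 100 = 38.5

38.5%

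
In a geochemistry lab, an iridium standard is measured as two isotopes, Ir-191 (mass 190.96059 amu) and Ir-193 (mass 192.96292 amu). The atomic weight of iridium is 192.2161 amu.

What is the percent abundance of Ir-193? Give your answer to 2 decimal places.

62.70%

With x = fraction of Ir-191 (so Ir-193 is 1 − x):
190.96059·x + 192.96292·(1 − x) = 192.2161
(190.96059 − 192.96292)·x = 192.2161 − 192.96292
x = -0.74682 / -2.00233 = 0.37298 → 37.30% Ir-191, 62.70% Ir-193.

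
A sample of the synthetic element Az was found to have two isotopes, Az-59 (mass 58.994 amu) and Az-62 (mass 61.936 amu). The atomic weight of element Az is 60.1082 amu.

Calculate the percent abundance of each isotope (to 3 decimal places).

Writing the weighted mean with unknown fraction x of Az-59:
58.994·x + 61.936·(1 − x) = 60.1082
(58.994 − 61.936)·x = 60.1082 − 61.936
x = -1.8278 / -2.942 = 0.62128 → 62.128% Az-59, 37.872% Az-62.

Az-59: 62.128%, Az-62: 37.872%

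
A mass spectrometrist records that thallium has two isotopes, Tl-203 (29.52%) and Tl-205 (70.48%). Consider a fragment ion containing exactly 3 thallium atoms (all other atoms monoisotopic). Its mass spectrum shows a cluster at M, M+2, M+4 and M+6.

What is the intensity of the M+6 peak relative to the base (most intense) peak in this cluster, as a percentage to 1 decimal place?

Binomial terms of (0.2952 + 0.7048)^3: M 0.0257, M+2 0.1843, M+4 0.4399, M+6 0.3501 → M+4 is the base peak.
P(M+4) = C(3,2) × 0.2952^1 × 0.7048^2 = 3 × 0.2952 × 0.49674304 = 0.439916 (base)
P(M+6) = C(3,3) × 0.2952^0 × 0.7048^3 = 1 × 1.0000 × 0.35010449 = 0.350104
Relative intensity = 0.350104 / 0.439916 × 100 = 79.6

79.6%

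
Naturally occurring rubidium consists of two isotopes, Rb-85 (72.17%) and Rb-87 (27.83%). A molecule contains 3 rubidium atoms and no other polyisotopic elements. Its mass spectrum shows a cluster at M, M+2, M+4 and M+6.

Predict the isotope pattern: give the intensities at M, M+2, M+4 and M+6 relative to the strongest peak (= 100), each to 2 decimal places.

86.44 : 100.00 : 38.56 : 4.96

The 3 Rb atoms are independent, so intensities follow the terms of (0.7217 + 0.2783)^3.
P(M) = 0.7217^3 = 0.375898
P(M+2) = 3 × 0.7217^2 × 0.2783^1 = 0.434858
P(M+4) = 3 × 0.7217^1 × 0.2783^2 = 0.167689
P(M+6) = 0.2783^3 = 0.021555
The M+2 peak is largest (0.434858); scaling to 100 gives 86.44 : 100.00 : 38.56 : 4.96.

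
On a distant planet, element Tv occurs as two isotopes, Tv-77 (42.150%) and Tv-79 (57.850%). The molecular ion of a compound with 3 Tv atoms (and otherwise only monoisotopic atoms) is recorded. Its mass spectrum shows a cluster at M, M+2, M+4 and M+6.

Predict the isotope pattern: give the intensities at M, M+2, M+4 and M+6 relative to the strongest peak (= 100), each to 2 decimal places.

17.70 : 72.86 : 100.00 : 45.75

The 3 Tv atoms are independent, so intensities follow the terms of (0.42150 + 0.57850)^3.
P(M) = 0.42150^3 = 0.074885
P(M+2) = 3 × 0.42150^2 × 0.57850^1 = 0.308333
P(M+4) = 3 × 0.42150^1 × 0.57850^2 = 0.423180
P(M+6) = 0.57850^3 = 0.193602
The M+4 peak is largest (0.423180); scaling to 100 gives 17.70 : 72.86 : 100.00 : 45.75.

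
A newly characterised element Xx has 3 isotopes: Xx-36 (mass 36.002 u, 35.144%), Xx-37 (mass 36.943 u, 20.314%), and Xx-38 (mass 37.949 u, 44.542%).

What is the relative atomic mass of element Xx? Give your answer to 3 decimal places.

The abundance-weighted mean is 0.35144 × 36.002 + 0.20314 × 36.943 + 0.44542 × 37.949
= 12.6525 + 7.5046 + 16.9032 = 37.0603 u

37.060 u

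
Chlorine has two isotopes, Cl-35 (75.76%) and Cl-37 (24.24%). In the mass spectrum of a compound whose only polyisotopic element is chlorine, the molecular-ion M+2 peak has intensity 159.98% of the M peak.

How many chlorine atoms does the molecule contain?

5

For n independent Cl atoms, I(M+2)/I(M) = n · (abundance Cl-37) / (abundance Cl-35) = n · 0.2424/0.7576.
n = 1.5998 × 0.7576/0.2424 = 5.00 ≈ 5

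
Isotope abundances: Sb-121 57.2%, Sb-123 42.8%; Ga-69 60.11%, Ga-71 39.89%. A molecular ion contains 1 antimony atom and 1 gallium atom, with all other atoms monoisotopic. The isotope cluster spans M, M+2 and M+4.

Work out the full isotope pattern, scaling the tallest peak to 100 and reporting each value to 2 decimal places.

Antimony pattern (n=1): 0.5720 : 0.4280
Gallium pattern (n=1): 0.6011 : 0.3989
Convolve the two distributions (both contribute in 2-u steps):
  M: 0.5720×0.6011 = 0.343829
  M+2: 0.5720×0.3989 + 0.4280×0.6011 = 0.485442
  M+4: 0.4280×0.3989 = 0.170729
Scale to base peak (0.485442) = 100: 70.83 : 100.00 : 35.17

70.83 : 100.00 : 35.17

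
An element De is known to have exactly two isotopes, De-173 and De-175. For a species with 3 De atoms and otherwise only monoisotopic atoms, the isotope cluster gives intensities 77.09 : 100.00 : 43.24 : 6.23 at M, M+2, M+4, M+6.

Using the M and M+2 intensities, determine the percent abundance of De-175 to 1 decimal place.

Let p = fractional abundance of De-173. I(M+2)/I(M) = [C(3,1)·p^2·(1−p)] / p^3 = 3·(1−p)/p = 100.00/77.09 = 1.2972
(1−p)/p = 1.2972/3 = 0.4324  ⇒  p = 1/(1 + 0.4324) = 0.6981
De-173: 69.8%, De-175: 30.2%.

30.2%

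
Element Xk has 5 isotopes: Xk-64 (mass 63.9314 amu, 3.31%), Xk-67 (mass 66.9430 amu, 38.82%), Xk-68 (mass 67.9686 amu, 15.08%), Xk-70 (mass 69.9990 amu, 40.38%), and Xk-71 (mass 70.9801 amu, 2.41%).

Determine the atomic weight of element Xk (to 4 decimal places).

Ar = Σ fᵢ·mᵢ = 0.0331 × 63.9314 + 0.3882 × 66.9430 + 0.1508 × 67.9686 + 0.4038 × 69.9990 + 0.0241 × 70.9801
= 2.11613 + 25.98727 + 10.24966 + 28.26560 + 1.71062 = 68.32928 amu

68.3293 amu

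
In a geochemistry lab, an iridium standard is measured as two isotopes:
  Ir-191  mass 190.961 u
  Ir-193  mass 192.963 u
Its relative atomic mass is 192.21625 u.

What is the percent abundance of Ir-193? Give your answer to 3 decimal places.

Writing the weighted mean with unknown fraction x of Ir-191:
190.961·x + 192.963·(1 − x) = 192.21625
(190.961 − 192.963)·x = 192.21625 − 192.963
x = -0.74675 / -2.002 = 0.37300 → 37.300% Ir-191, 62.700% Ir-193.

62.700%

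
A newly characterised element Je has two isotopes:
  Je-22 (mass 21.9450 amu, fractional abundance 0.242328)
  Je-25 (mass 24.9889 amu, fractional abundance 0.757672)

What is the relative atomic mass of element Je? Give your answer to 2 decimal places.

The abundance-weighted mean is 0.242328 × 21.9450 + 0.757672 × 24.9889
= 5.31789 + 18.93339 = 24.25128 amu

24.25 amu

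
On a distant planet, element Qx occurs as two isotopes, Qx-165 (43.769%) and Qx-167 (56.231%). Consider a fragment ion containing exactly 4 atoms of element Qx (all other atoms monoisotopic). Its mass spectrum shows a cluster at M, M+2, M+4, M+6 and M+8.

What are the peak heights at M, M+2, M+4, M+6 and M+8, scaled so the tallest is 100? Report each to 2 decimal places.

10.10 : 51.89 : 100.00 : 85.65 : 27.51

Each Qx atom is independently Qx-165 (p = 0.43769) or Qx-167 (q = 0.56231); the cluster is the binomial expansion (p + q)^4.
P(M) = 0.43769^4 = 0.036700
P(M+2) = 4 × 0.43769^3 × 0.56231^1 = 0.188597
P(M+4) = 6 × 0.43769^2 × 0.56231^2 = 0.363443
P(M+6) = 4 × 0.43769^1 × 0.56231^3 = 0.311282
P(M+8) = 0.56231^4 = 0.099978
The M+4 peak is largest (0.363443); scaling to 100 gives 10.10 : 51.89 : 100.00 : 85.65 : 27.51.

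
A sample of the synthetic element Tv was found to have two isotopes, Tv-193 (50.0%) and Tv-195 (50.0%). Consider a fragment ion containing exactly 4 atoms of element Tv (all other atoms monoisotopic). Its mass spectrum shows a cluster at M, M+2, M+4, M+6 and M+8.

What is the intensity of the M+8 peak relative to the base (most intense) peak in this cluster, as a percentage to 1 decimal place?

(0.500 + 0.500)^4 gives M 0.0625, M+2 0.2500, M+4 0.3750, M+6 0.2500, M+8 0.0625; the largest is M+4.
P(M+4) = C(4,2) × 0.500^2 × 0.500^2 = 6 × 0.2500 × 0.2500 = 0.375000 (base)
P(M+8) = C(4,4) × 0.500^0 × 0.500^4 = 1 × 1.0000 × 0.0625 = 0.062500
Relative intensity = 0.062500 / 0.375000 × 100 = 16.7

16.7%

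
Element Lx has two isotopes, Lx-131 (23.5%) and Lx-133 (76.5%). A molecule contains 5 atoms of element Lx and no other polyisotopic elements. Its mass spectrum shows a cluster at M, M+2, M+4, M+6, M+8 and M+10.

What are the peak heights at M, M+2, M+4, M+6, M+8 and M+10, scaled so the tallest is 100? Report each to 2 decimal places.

0.18 : 2.90 : 18.87 : 61.44 : 100.00 : 65.11

Expanding (0.235 + 0.765)^5:
P(M) = 0.235^5 = 0.000717
P(M+2) = 5 × 0.235^4 × 0.765^1 = 0.011665
P(M+4) = 10 × 0.235^3 × 0.765^2 = 0.075950
P(M+6) = 10 × 0.235^2 × 0.765^3 = 0.247241
P(M+8) = 5 × 0.235^1 × 0.765^4 = 0.402424
P(M+10) = 0.765^5 = 0.262004
The M+8 peak is largest (0.402424); scaling to 100 gives 0.18 : 2.90 : 18.87 : 61.44 : 100.00 : 65.11.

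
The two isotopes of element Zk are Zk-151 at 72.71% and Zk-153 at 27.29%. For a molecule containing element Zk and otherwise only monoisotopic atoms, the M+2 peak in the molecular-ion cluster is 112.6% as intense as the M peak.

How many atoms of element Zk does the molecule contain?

With n Zk atoms, P(M+2)/P(M) = C(n,1)·p^(n−1)q / p^n = n·q/p = n · 0.2729/0.7271.
n = 1.126 × 0.7271/0.2729 = 3.00 ≈ 3

3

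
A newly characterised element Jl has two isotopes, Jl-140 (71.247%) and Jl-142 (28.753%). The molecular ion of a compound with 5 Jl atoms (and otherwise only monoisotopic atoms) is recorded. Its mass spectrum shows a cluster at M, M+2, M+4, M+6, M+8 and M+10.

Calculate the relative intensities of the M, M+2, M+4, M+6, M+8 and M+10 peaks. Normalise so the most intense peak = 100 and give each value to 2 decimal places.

49.56 : 100.00 : 80.71 : 32.57 : 6.57 : 0.53

Expanding (0.71247 + 0.28753)^5:
P(M) = 0.71247^5 = 0.183583
P(M+2) = 5 × 0.71247^4 × 0.28753^1 = 0.370441
P(M+4) = 10 × 0.71247^3 × 0.28753^2 = 0.298996
P(M+6) = 10 × 0.71247^2 × 0.28753^3 = 0.120665
P(M+8) = 5 × 0.71247^1 × 0.28753^4 = 0.024348
P(M+10) = 0.28753^5 = 0.001965
The M+2 peak is largest (0.370441); scaling to 100 gives 49.56 : 100.00 : 80.71 : 32.57 : 6.57 : 0.53.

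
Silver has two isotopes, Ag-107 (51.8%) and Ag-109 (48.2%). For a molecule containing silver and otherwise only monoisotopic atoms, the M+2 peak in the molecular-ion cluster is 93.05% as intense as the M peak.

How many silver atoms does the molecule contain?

The M+2/M ratio from n Ag atoms is n · q/p = n · 0.482/0.518.
n = 0.9305 × 0.518/0.482 = 1.00 ≈ 1

1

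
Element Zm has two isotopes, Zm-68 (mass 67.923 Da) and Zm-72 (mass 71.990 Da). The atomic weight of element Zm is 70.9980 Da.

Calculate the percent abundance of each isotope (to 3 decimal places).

With x = fraction of Zm-68 (so Zm-72 is 1 − x):
67.923·x + 71.990·(1 − x) = 70.9980
(67.923 − 71.990)·x = 70.9980 − 71.990
x = -0.9920 / -4.067 = 0.24391 → 24.391% Zm-68, 75.609% Zm-72.

Zm-68: 24.391%, Zm-72: 75.609%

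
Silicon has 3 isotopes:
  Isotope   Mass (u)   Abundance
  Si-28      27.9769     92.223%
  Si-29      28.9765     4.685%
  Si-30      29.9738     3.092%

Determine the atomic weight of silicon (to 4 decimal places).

Weight each isotope mass by its fractional abundance: 0.92223 × 27.9769 + 0.04685 × 28.9765 + 0.03092 × 29.9738
= 25.80114 + 1.35755 + 0.92679 = 28.08548 u

28.0855 u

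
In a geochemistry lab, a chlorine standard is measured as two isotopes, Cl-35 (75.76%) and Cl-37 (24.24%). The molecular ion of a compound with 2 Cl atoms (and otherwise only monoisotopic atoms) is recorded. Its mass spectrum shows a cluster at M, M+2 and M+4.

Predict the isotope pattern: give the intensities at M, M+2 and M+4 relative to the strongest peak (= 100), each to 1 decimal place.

Each Cl atom is independently Cl-35 (p = 0.7576) or Cl-37 (q = 0.2424); the cluster is the binomial expansion (p + q)^2.
P(M) = 0.7576^2 = 0.573958
P(M+2) = 2 × 0.7576^1 × 0.2424^1 = 0.367284
P(M+4) = 0.2424^2 = 0.058758
The M peak is largest (0.573958); scaling to 100 gives 100.0 : 64.0 : 10.2.

100.0 : 64.0 : 10.2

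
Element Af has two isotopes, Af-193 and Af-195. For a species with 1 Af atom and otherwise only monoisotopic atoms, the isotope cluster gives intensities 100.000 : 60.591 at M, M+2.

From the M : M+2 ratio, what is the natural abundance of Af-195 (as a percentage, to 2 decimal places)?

Write p for the Af-193 fraction. I(M+2)/I(M) = [C(1,1)·p^0·(1−p)] / p^1 = 1·(1−p)/p = 60.591/100.000 = 0.6059
(1−p)/p = 0.6059/1 = 0.6059  ⇒  p = 1/(1 + 0.6059) = 0.6227
Af-193: 62.27%, Af-195: 37.73%.

37.73%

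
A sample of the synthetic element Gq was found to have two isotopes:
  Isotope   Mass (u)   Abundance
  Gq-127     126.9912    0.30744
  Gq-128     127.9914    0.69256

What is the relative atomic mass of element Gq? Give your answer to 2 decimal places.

Weight each isotope mass by its fractional abundance: 0.30744 × 126.9912 + 0.69256 × 127.9914
= 39.04217 + 88.64172 = 127.68389 u

127.68 u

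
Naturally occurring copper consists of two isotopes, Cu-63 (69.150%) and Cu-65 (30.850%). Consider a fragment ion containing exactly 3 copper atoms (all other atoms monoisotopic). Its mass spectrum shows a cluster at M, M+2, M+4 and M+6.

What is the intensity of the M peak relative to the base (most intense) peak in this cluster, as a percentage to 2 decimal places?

74.72%

(0.69150 + 0.30850)^3 gives M 0.3307, M+2 0.4425, M+4 0.1974, M+6 0.0294; the largest is M+2.
P(M+2) = C(3,1) × 0.69150^2 × 0.30850^1 = 3 × 0.47817225 × 0.3085 = 0.442548 (base)
P(M) = C(3,0) × 0.69150^3 × 0.30850^0 = 1 × 0.33065611 × 1.0000 = 0.330656
Relative intensity = 0.330656 / 0.442548 × 100 = 74.72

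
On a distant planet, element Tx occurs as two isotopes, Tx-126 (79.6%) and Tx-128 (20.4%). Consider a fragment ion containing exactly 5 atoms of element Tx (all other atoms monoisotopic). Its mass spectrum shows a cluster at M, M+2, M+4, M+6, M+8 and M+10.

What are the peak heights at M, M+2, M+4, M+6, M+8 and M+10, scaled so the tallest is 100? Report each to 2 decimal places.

Expanding (0.796 + 0.204)^5:
P(M) = 0.796^5 = 0.319570
P(M+2) = 5 × 0.796^4 × 0.204^1 = 0.409499
P(M+4) = 10 × 0.796^3 × 0.204^2 = 0.209894
P(M+6) = 10 × 0.796^2 × 0.204^3 = 0.053792
P(M+8) = 5 × 0.796^1 × 0.204^4 = 0.006893
P(M+10) = 0.204^5 = 0.000353
The M+2 peak is largest (0.409499); scaling to 100 gives 78.04 : 100.00 : 51.26 : 13.14 : 1.68 : 0.09.

78.04 : 100.00 : 51.26 : 13.14 : 1.68 : 0.09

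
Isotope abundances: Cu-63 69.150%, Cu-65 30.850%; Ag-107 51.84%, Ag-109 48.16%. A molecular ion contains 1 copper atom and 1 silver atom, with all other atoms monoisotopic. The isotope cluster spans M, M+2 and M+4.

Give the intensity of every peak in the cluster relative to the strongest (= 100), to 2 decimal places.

Copper pattern (n=1): 0.6915 : 0.3085
Silver pattern (n=1): 0.5184 : 0.4816
Convolve the two distributions (both contribute in 2-u steps):
  M: 0.6915×0.5184 = 0.358474
  M+2: 0.6915×0.4816 + 0.3085×0.5184 = 0.492953
  M+4: 0.3085×0.4816 = 0.148574
Scale to base peak (0.492953) = 100: 72.72 : 100.00 : 30.14

72.72 : 100.00 : 30.14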